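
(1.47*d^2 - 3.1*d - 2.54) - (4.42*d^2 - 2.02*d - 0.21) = -2.95*d^2 - 1.08*d - 2.33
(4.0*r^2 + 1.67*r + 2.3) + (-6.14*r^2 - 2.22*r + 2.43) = -2.14*r^2 - 0.55*r + 4.73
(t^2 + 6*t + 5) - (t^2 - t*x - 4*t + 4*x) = t*x + 10*t - 4*x + 5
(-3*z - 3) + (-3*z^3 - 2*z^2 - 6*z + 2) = -3*z^3 - 2*z^2 - 9*z - 1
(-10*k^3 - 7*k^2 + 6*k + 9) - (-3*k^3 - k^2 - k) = -7*k^3 - 6*k^2 + 7*k + 9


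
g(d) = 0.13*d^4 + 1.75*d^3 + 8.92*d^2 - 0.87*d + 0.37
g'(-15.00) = -842.22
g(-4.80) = 85.54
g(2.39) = 77.38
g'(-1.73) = -18.71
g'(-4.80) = -23.05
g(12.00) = 6994.09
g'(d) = 0.52*d^3 + 5.25*d^2 + 17.84*d - 0.87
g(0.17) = 0.49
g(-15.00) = 2695.42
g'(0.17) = 2.32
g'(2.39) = 78.86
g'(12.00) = 1867.77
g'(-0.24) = -4.86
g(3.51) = 202.62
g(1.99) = 49.79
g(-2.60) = 38.11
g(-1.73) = 20.68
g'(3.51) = 148.92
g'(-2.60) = -20.90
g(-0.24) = 1.07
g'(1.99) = 59.52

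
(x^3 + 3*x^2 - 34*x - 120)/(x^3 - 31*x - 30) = (x + 4)/(x + 1)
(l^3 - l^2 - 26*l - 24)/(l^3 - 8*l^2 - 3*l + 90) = (l^2 + 5*l + 4)/(l^2 - 2*l - 15)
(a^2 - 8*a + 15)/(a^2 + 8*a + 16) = (a^2 - 8*a + 15)/(a^2 + 8*a + 16)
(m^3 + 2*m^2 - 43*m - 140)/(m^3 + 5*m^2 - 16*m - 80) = (m - 7)/(m - 4)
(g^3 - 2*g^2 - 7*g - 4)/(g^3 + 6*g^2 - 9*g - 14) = (g^2 - 3*g - 4)/(g^2 + 5*g - 14)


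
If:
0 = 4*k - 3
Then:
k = 3/4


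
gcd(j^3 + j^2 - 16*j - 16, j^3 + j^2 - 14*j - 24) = j - 4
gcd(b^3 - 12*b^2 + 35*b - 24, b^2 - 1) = b - 1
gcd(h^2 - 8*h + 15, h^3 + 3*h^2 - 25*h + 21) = h - 3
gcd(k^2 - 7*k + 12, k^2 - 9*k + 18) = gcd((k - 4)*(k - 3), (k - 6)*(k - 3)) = k - 3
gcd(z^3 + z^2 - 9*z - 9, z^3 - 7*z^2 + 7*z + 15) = z^2 - 2*z - 3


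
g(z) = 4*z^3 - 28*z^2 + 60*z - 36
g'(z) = 12*z^2 - 56*z + 60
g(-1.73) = -244.31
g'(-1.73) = 192.79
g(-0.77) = -100.63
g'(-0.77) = 110.23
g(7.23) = 445.89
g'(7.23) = 282.39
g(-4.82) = -1423.63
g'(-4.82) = 608.71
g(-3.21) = -649.42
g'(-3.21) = 363.41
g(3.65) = 4.48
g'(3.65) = 15.47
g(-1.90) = -278.52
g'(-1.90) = 209.72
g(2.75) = 0.44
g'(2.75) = -3.25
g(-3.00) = -576.00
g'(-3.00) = 336.00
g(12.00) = 3564.00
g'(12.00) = 1116.00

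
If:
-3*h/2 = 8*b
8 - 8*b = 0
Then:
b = 1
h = -16/3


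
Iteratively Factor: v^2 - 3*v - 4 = (v + 1)*(v - 4)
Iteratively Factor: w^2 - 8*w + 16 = (w - 4)*(w - 4)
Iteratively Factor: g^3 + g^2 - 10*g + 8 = (g + 4)*(g^2 - 3*g + 2) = (g - 1)*(g + 4)*(g - 2)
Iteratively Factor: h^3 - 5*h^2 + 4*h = (h - 1)*(h^2 - 4*h) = (h - 4)*(h - 1)*(h)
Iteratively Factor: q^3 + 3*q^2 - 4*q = (q + 4)*(q^2 - q) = (q - 1)*(q + 4)*(q)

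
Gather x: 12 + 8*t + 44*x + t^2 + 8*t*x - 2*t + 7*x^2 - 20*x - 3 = t^2 + 6*t + 7*x^2 + x*(8*t + 24) + 9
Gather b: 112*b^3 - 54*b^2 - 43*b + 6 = 112*b^3 - 54*b^2 - 43*b + 6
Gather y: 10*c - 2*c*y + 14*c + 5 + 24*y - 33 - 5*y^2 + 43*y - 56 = 24*c - 5*y^2 + y*(67 - 2*c) - 84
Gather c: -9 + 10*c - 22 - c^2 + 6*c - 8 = -c^2 + 16*c - 39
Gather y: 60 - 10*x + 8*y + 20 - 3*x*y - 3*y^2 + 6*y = -10*x - 3*y^2 + y*(14 - 3*x) + 80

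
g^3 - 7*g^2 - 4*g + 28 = (g - 7)*(g - 2)*(g + 2)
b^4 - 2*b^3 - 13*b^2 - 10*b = b*(b - 5)*(b + 1)*(b + 2)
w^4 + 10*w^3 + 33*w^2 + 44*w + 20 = (w + 1)*(w + 2)^2*(w + 5)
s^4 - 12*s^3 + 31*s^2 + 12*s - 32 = (s - 8)*(s - 4)*(s - 1)*(s + 1)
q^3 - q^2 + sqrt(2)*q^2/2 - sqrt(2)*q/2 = q*(q - 1)*(q + sqrt(2)/2)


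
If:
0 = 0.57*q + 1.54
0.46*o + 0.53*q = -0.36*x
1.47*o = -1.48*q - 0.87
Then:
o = 2.13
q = -2.70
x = 1.26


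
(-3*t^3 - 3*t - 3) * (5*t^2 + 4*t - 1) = -15*t^5 - 12*t^4 - 12*t^3 - 27*t^2 - 9*t + 3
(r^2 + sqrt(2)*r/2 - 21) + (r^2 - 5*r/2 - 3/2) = 2*r^2 - 5*r/2 + sqrt(2)*r/2 - 45/2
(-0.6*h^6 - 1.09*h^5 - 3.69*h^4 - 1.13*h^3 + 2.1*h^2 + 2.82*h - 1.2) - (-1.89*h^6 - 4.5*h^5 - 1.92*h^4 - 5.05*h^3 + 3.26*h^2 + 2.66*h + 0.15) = 1.29*h^6 + 3.41*h^5 - 1.77*h^4 + 3.92*h^3 - 1.16*h^2 + 0.16*h - 1.35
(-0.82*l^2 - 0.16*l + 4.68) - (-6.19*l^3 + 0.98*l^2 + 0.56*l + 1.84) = 6.19*l^3 - 1.8*l^2 - 0.72*l + 2.84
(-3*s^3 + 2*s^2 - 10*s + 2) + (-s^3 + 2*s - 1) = -4*s^3 + 2*s^2 - 8*s + 1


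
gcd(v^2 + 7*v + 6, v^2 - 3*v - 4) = v + 1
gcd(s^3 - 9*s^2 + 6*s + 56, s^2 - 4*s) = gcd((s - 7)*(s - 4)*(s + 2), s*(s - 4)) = s - 4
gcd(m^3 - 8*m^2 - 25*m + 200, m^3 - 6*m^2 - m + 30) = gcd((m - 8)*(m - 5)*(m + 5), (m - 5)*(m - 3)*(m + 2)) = m - 5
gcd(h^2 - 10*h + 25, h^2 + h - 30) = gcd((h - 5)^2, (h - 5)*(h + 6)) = h - 5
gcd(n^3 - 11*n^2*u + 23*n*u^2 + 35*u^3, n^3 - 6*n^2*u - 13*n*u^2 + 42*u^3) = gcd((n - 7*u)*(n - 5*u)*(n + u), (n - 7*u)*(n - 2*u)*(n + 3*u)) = -n + 7*u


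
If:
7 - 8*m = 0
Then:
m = 7/8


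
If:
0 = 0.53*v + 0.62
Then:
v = -1.17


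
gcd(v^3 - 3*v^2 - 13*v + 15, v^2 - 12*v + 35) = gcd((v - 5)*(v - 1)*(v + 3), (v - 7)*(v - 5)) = v - 5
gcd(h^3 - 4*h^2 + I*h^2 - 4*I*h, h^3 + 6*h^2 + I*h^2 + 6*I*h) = h^2 + I*h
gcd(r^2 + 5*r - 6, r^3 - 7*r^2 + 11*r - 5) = r - 1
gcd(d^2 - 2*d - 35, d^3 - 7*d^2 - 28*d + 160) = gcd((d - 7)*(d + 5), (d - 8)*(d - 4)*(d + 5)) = d + 5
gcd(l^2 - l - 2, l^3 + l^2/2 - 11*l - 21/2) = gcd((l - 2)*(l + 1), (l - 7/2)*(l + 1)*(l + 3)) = l + 1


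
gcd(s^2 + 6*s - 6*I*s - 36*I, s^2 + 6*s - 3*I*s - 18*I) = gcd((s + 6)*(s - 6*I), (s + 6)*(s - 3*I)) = s + 6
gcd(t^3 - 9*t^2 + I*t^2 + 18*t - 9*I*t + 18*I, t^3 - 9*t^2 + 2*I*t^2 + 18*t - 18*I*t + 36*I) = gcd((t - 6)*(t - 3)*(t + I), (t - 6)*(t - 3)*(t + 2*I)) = t^2 - 9*t + 18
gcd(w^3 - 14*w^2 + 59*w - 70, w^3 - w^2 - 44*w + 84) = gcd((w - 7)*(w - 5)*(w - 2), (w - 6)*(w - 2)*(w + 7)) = w - 2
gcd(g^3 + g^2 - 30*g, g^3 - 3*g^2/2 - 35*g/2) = g^2 - 5*g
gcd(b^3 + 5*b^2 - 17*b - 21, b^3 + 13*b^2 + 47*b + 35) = b^2 + 8*b + 7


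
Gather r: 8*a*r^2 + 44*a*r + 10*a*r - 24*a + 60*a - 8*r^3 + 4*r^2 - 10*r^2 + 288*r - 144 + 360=36*a - 8*r^3 + r^2*(8*a - 6) + r*(54*a + 288) + 216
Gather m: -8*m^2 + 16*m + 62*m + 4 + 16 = -8*m^2 + 78*m + 20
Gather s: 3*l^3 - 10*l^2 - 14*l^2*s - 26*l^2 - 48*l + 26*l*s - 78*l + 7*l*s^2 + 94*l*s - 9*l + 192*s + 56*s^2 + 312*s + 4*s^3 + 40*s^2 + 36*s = 3*l^3 - 36*l^2 - 135*l + 4*s^3 + s^2*(7*l + 96) + s*(-14*l^2 + 120*l + 540)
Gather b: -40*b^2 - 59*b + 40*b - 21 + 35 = -40*b^2 - 19*b + 14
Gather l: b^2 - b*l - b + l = b^2 - b + l*(1 - b)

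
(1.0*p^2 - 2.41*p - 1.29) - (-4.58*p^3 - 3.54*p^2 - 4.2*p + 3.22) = 4.58*p^3 + 4.54*p^2 + 1.79*p - 4.51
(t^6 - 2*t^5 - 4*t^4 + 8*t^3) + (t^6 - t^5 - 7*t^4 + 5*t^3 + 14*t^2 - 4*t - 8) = 2*t^6 - 3*t^5 - 11*t^4 + 13*t^3 + 14*t^2 - 4*t - 8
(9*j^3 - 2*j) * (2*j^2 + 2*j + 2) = 18*j^5 + 18*j^4 + 14*j^3 - 4*j^2 - 4*j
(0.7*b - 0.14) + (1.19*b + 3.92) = 1.89*b + 3.78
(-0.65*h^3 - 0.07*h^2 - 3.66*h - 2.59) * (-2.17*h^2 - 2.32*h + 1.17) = 1.4105*h^5 + 1.6599*h^4 + 7.3441*h^3 + 14.0296*h^2 + 1.7266*h - 3.0303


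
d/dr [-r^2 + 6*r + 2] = 6 - 2*r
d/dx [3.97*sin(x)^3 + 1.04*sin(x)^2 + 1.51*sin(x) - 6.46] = (11.91*sin(x)^2 + 2.08*sin(x) + 1.51)*cos(x)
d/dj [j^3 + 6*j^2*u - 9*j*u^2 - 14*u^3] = 3*j^2 + 12*j*u - 9*u^2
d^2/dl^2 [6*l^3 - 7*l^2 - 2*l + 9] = 36*l - 14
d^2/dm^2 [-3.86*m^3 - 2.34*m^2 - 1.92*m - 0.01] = -23.16*m - 4.68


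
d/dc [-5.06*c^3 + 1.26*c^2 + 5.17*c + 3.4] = -15.18*c^2 + 2.52*c + 5.17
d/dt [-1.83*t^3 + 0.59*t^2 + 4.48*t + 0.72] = -5.49*t^2 + 1.18*t + 4.48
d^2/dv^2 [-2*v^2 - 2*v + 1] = -4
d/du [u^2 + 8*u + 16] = 2*u + 8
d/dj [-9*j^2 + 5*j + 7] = 5 - 18*j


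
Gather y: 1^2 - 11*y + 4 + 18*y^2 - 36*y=18*y^2 - 47*y + 5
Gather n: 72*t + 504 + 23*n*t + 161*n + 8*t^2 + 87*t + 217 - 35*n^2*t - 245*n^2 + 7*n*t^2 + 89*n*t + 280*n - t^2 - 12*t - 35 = n^2*(-35*t - 245) + n*(7*t^2 + 112*t + 441) + 7*t^2 + 147*t + 686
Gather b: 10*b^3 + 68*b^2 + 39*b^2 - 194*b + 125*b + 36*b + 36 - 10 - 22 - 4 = 10*b^3 + 107*b^2 - 33*b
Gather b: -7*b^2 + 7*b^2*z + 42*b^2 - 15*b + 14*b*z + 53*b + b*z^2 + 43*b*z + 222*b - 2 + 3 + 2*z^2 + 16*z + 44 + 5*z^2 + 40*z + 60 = b^2*(7*z + 35) + b*(z^2 + 57*z + 260) + 7*z^2 + 56*z + 105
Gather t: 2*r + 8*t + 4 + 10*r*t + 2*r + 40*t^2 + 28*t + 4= 4*r + 40*t^2 + t*(10*r + 36) + 8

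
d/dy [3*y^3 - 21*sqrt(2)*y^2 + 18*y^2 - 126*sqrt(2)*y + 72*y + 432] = 9*y^2 - 42*sqrt(2)*y + 36*y - 126*sqrt(2) + 72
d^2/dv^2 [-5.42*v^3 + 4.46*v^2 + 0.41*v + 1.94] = 8.92 - 32.52*v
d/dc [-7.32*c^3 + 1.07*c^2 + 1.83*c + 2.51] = -21.96*c^2 + 2.14*c + 1.83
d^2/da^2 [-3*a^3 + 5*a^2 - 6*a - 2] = 10 - 18*a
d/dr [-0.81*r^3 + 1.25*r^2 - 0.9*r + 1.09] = -2.43*r^2 + 2.5*r - 0.9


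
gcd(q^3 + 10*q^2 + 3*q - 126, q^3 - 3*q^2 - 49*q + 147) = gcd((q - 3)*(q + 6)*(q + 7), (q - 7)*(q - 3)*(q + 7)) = q^2 + 4*q - 21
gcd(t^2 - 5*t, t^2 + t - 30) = t - 5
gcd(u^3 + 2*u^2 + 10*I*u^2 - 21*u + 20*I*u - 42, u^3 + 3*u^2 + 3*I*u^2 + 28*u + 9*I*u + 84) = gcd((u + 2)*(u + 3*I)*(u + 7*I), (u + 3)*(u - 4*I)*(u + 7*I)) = u + 7*I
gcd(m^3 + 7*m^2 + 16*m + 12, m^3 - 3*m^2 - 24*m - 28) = m^2 + 4*m + 4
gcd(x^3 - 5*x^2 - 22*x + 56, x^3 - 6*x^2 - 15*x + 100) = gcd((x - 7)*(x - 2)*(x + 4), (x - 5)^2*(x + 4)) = x + 4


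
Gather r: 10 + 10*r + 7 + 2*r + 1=12*r + 18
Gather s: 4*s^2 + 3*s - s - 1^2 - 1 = 4*s^2 + 2*s - 2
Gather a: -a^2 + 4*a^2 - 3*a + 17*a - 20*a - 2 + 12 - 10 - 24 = 3*a^2 - 6*a - 24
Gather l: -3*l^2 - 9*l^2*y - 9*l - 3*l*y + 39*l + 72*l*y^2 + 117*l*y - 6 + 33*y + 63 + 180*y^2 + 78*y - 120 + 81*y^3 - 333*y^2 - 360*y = l^2*(-9*y - 3) + l*(72*y^2 + 114*y + 30) + 81*y^3 - 153*y^2 - 249*y - 63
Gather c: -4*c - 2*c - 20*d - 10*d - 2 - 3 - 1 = -6*c - 30*d - 6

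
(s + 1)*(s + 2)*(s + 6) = s^3 + 9*s^2 + 20*s + 12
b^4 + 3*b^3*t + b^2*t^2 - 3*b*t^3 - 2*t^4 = (b - t)*(b + t)^2*(b + 2*t)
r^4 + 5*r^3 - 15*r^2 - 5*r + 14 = (r - 2)*(r - 1)*(r + 1)*(r + 7)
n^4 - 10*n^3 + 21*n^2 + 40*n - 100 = (n - 5)^2*(n - 2)*(n + 2)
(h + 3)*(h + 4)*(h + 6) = h^3 + 13*h^2 + 54*h + 72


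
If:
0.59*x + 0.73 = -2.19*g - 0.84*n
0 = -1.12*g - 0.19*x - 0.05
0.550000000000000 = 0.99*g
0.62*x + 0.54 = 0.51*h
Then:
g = 0.56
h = -3.24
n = 0.17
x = -3.54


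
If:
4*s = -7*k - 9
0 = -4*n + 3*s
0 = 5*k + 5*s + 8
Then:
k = -13/15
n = -11/20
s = -11/15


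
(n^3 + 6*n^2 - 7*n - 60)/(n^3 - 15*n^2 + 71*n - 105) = (n^2 + 9*n + 20)/(n^2 - 12*n + 35)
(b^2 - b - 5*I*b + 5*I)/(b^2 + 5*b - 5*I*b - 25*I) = (b - 1)/(b + 5)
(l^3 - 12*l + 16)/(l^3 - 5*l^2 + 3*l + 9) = (l^3 - 12*l + 16)/(l^3 - 5*l^2 + 3*l + 9)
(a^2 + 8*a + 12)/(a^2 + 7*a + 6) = (a + 2)/(a + 1)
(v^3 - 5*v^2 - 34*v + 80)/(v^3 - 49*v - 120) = (v - 2)/(v + 3)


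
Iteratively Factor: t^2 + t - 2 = (t - 1)*(t + 2)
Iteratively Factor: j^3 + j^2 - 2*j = (j)*(j^2 + j - 2) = j*(j + 2)*(j - 1)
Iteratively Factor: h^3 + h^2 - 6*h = (h - 2)*(h^2 + 3*h) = (h - 2)*(h + 3)*(h)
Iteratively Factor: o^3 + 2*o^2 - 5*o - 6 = (o - 2)*(o^2 + 4*o + 3) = (o - 2)*(o + 1)*(o + 3)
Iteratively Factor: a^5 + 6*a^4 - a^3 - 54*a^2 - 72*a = (a)*(a^4 + 6*a^3 - a^2 - 54*a - 72) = a*(a + 4)*(a^3 + 2*a^2 - 9*a - 18) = a*(a + 3)*(a + 4)*(a^2 - a - 6) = a*(a - 3)*(a + 3)*(a + 4)*(a + 2)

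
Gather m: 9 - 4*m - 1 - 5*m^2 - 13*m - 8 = -5*m^2 - 17*m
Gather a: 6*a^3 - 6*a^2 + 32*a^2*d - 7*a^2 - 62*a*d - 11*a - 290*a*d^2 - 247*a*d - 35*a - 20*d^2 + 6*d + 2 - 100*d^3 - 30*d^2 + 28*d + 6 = 6*a^3 + a^2*(32*d - 13) + a*(-290*d^2 - 309*d - 46) - 100*d^3 - 50*d^2 + 34*d + 8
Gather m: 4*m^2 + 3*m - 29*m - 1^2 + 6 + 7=4*m^2 - 26*m + 12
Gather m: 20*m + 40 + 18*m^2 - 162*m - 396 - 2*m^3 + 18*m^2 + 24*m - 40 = -2*m^3 + 36*m^2 - 118*m - 396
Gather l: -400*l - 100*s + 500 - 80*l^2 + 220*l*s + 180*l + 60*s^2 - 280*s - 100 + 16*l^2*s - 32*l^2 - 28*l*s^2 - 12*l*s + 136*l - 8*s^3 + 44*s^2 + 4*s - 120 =l^2*(16*s - 112) + l*(-28*s^2 + 208*s - 84) - 8*s^3 + 104*s^2 - 376*s + 280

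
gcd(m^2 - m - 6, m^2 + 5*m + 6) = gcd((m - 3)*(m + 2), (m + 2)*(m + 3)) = m + 2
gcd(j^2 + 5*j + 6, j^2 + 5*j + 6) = j^2 + 5*j + 6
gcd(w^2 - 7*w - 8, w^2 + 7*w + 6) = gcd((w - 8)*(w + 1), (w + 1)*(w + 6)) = w + 1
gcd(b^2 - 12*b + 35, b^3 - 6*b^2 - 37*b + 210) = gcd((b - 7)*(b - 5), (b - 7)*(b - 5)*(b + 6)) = b^2 - 12*b + 35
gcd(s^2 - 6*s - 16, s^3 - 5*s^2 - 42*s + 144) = s - 8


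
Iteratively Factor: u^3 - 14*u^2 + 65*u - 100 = (u - 4)*(u^2 - 10*u + 25) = (u - 5)*(u - 4)*(u - 5)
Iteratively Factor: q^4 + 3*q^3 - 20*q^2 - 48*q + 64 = (q - 4)*(q^3 + 7*q^2 + 8*q - 16) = (q - 4)*(q + 4)*(q^2 + 3*q - 4) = (q - 4)*(q - 1)*(q + 4)*(q + 4)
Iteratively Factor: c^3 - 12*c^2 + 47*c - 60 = (c - 4)*(c^2 - 8*c + 15) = (c - 4)*(c - 3)*(c - 5)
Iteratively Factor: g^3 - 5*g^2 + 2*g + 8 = (g - 4)*(g^2 - g - 2) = (g - 4)*(g - 2)*(g + 1)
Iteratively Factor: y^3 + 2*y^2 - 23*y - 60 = (y + 3)*(y^2 - y - 20) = (y + 3)*(y + 4)*(y - 5)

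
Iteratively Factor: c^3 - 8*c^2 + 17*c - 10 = (c - 2)*(c^2 - 6*c + 5) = (c - 2)*(c - 1)*(c - 5)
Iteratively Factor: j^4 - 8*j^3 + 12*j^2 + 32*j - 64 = (j - 4)*(j^3 - 4*j^2 - 4*j + 16) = (j - 4)*(j - 2)*(j^2 - 2*j - 8) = (j - 4)^2*(j - 2)*(j + 2)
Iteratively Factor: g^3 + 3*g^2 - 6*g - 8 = (g - 2)*(g^2 + 5*g + 4) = (g - 2)*(g + 1)*(g + 4)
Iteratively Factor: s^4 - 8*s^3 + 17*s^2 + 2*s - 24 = (s - 4)*(s^3 - 4*s^2 + s + 6) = (s - 4)*(s + 1)*(s^2 - 5*s + 6) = (s - 4)*(s - 3)*(s + 1)*(s - 2)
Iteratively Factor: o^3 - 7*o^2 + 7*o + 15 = (o + 1)*(o^2 - 8*o + 15) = (o - 5)*(o + 1)*(o - 3)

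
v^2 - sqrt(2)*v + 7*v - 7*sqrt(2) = (v + 7)*(v - sqrt(2))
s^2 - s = s*(s - 1)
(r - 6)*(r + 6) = r^2 - 36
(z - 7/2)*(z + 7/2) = z^2 - 49/4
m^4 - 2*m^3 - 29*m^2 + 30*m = m*(m - 6)*(m - 1)*(m + 5)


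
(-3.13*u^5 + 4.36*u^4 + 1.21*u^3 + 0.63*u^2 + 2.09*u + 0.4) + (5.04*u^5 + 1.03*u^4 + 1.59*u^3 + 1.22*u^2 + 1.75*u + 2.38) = 1.91*u^5 + 5.39*u^4 + 2.8*u^3 + 1.85*u^2 + 3.84*u + 2.78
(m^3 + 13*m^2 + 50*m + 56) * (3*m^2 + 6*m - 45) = 3*m^5 + 45*m^4 + 183*m^3 - 117*m^2 - 1914*m - 2520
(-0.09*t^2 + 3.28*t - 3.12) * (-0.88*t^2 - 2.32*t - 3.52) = 0.0792*t^4 - 2.6776*t^3 - 4.5472*t^2 - 4.3072*t + 10.9824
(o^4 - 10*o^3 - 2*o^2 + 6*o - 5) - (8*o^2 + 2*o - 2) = o^4 - 10*o^3 - 10*o^2 + 4*o - 3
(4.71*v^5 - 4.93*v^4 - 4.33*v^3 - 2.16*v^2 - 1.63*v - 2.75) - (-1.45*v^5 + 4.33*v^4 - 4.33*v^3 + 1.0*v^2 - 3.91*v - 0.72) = 6.16*v^5 - 9.26*v^4 - 3.16*v^2 + 2.28*v - 2.03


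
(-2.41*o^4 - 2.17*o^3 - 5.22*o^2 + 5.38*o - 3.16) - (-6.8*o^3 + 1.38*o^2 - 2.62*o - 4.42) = -2.41*o^4 + 4.63*o^3 - 6.6*o^2 + 8.0*o + 1.26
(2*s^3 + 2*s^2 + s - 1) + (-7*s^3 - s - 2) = -5*s^3 + 2*s^2 - 3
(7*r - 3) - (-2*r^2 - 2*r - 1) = 2*r^2 + 9*r - 2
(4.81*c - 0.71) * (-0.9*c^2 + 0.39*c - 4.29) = -4.329*c^3 + 2.5149*c^2 - 20.9118*c + 3.0459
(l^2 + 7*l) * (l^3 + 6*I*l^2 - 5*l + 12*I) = l^5 + 7*l^4 + 6*I*l^4 - 5*l^3 + 42*I*l^3 - 35*l^2 + 12*I*l^2 + 84*I*l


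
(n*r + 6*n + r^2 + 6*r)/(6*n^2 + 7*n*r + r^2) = (r + 6)/(6*n + r)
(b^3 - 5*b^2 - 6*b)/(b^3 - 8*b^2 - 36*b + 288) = b*(b + 1)/(b^2 - 2*b - 48)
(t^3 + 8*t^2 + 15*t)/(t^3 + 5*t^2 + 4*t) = (t^2 + 8*t + 15)/(t^2 + 5*t + 4)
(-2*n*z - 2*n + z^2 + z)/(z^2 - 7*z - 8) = (-2*n + z)/(z - 8)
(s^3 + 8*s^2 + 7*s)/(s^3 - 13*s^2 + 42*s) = (s^2 + 8*s + 7)/(s^2 - 13*s + 42)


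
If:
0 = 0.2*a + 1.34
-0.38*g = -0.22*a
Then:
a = -6.70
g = -3.88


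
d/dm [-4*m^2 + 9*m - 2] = 9 - 8*m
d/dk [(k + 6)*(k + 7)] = 2*k + 13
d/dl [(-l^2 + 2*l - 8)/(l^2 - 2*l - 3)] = 22*(l - 1)/(-l^2 + 2*l + 3)^2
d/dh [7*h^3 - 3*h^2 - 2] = 3*h*(7*h - 2)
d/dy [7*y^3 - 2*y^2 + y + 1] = 21*y^2 - 4*y + 1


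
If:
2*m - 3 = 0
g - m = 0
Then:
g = 3/2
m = 3/2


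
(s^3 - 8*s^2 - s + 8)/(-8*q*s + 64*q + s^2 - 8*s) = (1 - s^2)/(8*q - s)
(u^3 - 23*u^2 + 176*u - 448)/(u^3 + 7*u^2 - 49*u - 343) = (u^2 - 16*u + 64)/(u^2 + 14*u + 49)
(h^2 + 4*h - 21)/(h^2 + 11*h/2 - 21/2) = 2*(h - 3)/(2*h - 3)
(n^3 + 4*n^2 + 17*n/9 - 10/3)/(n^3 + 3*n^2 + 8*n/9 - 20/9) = (n + 3)/(n + 2)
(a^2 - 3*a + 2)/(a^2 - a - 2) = (a - 1)/(a + 1)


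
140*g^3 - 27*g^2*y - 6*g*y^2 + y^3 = (-7*g + y)*(-4*g + y)*(5*g + y)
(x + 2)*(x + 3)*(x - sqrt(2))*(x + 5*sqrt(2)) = x^4 + 5*x^3 + 4*sqrt(2)*x^3 - 4*x^2 + 20*sqrt(2)*x^2 - 50*x + 24*sqrt(2)*x - 60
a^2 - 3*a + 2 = (a - 2)*(a - 1)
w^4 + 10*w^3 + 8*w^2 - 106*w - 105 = (w - 3)*(w + 1)*(w + 5)*(w + 7)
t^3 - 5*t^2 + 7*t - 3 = (t - 3)*(t - 1)^2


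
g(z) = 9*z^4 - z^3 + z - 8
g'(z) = 36*z^3 - 3*z^2 + 1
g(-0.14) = -8.13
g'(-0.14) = 0.84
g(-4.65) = 4295.69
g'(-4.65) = -3683.47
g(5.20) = 6437.05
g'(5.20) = 4981.77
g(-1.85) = 101.90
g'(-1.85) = -237.21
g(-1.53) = 43.37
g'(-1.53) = -134.96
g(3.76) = 1741.45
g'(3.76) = 1872.25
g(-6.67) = 18095.43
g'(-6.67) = -10815.14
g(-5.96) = 11553.81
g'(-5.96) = -7727.08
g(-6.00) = 11866.00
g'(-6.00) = -7883.00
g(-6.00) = 11866.00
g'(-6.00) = -7883.00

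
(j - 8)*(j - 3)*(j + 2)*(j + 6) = j^4 - 3*j^3 - 52*j^2 + 60*j + 288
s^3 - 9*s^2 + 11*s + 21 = (s - 7)*(s - 3)*(s + 1)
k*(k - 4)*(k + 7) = k^3 + 3*k^2 - 28*k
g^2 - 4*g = g*(g - 4)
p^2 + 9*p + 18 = (p + 3)*(p + 6)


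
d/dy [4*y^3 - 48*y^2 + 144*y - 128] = 12*y^2 - 96*y + 144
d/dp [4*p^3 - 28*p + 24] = 12*p^2 - 28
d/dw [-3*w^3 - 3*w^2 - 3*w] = -9*w^2 - 6*w - 3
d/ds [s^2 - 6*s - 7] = 2*s - 6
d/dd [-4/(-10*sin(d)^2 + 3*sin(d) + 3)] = 4*(3 - 20*sin(d))*cos(d)/(-10*sin(d)^2 + 3*sin(d) + 3)^2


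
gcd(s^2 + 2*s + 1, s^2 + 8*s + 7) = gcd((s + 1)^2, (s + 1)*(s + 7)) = s + 1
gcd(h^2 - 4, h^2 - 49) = 1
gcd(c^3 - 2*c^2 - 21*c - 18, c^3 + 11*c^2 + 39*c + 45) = c + 3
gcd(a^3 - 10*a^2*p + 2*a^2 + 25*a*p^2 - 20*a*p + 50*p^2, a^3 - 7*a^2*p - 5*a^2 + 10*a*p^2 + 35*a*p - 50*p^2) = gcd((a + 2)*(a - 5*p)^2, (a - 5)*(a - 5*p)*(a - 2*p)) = -a + 5*p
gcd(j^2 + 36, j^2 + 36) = j^2 + 36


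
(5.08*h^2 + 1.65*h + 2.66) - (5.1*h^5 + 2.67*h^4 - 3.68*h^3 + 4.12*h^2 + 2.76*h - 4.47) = -5.1*h^5 - 2.67*h^4 + 3.68*h^3 + 0.96*h^2 - 1.11*h + 7.13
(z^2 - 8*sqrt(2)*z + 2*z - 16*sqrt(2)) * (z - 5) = z^3 - 8*sqrt(2)*z^2 - 3*z^2 - 10*z + 24*sqrt(2)*z + 80*sqrt(2)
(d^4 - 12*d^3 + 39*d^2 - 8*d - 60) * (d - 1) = d^5 - 13*d^4 + 51*d^3 - 47*d^2 - 52*d + 60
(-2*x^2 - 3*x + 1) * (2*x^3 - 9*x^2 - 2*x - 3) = -4*x^5 + 12*x^4 + 33*x^3 + 3*x^2 + 7*x - 3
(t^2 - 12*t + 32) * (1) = t^2 - 12*t + 32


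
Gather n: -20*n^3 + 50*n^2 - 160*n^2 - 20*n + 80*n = -20*n^3 - 110*n^2 + 60*n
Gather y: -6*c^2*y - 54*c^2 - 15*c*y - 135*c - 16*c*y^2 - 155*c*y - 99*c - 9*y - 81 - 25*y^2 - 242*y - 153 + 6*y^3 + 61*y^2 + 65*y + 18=-54*c^2 - 234*c + 6*y^3 + y^2*(36 - 16*c) + y*(-6*c^2 - 170*c - 186) - 216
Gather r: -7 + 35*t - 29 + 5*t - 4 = 40*t - 40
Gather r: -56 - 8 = -64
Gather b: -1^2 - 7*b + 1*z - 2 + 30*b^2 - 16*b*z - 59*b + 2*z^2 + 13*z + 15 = 30*b^2 + b*(-16*z - 66) + 2*z^2 + 14*z + 12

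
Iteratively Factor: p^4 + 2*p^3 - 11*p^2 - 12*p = (p - 3)*(p^3 + 5*p^2 + 4*p) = (p - 3)*(p + 4)*(p^2 + p) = p*(p - 3)*(p + 4)*(p + 1)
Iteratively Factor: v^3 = (v)*(v^2) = v^2*(v)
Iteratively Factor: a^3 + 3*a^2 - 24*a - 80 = (a - 5)*(a^2 + 8*a + 16) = (a - 5)*(a + 4)*(a + 4)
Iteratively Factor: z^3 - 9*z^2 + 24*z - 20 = (z - 5)*(z^2 - 4*z + 4) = (z - 5)*(z - 2)*(z - 2)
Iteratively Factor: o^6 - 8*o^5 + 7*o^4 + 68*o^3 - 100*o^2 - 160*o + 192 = (o - 3)*(o^5 - 5*o^4 - 8*o^3 + 44*o^2 + 32*o - 64) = (o - 3)*(o - 1)*(o^4 - 4*o^3 - 12*o^2 + 32*o + 64) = (o - 4)*(o - 3)*(o - 1)*(o^3 - 12*o - 16) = (o - 4)^2*(o - 3)*(o - 1)*(o^2 + 4*o + 4) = (o - 4)^2*(o - 3)*(o - 1)*(o + 2)*(o + 2)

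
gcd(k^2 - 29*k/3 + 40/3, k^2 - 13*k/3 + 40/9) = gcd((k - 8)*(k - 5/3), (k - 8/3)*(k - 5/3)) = k - 5/3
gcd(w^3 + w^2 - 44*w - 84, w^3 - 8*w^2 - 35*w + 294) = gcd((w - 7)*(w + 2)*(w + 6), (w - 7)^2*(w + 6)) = w^2 - w - 42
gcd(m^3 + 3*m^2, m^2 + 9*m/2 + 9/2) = m + 3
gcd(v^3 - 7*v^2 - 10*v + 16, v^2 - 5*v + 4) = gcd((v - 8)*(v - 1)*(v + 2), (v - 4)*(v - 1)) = v - 1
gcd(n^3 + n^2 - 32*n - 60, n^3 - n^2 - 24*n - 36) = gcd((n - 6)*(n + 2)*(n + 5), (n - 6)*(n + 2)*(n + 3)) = n^2 - 4*n - 12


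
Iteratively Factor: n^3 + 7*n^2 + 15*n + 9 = (n + 1)*(n^2 + 6*n + 9) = (n + 1)*(n + 3)*(n + 3)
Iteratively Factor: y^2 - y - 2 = (y + 1)*(y - 2)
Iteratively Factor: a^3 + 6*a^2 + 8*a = (a + 4)*(a^2 + 2*a) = a*(a + 4)*(a + 2)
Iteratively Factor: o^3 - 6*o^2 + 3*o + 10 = (o + 1)*(o^2 - 7*o + 10) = (o - 2)*(o + 1)*(o - 5)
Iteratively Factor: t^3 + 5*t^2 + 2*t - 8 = (t - 1)*(t^2 + 6*t + 8) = (t - 1)*(t + 4)*(t + 2)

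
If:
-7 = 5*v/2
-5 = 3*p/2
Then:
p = -10/3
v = -14/5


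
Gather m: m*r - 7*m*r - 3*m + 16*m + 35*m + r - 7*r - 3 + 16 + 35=m*(48 - 6*r) - 6*r + 48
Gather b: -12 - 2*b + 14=2 - 2*b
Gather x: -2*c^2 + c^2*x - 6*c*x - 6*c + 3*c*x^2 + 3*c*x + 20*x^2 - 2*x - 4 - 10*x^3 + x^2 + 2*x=-2*c^2 - 6*c - 10*x^3 + x^2*(3*c + 21) + x*(c^2 - 3*c) - 4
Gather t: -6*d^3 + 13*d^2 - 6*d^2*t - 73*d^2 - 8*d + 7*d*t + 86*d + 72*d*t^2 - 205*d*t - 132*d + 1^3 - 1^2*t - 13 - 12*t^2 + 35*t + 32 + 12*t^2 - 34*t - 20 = -6*d^3 - 60*d^2 + 72*d*t^2 - 54*d + t*(-6*d^2 - 198*d)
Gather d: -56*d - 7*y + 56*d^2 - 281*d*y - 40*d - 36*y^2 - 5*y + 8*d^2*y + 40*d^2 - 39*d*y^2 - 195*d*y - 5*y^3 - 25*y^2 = d^2*(8*y + 96) + d*(-39*y^2 - 476*y - 96) - 5*y^3 - 61*y^2 - 12*y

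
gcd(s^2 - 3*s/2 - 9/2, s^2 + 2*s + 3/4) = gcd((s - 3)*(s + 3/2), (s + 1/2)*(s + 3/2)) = s + 3/2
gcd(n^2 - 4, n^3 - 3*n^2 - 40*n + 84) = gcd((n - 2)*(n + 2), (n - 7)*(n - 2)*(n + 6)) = n - 2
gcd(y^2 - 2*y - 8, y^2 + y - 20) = y - 4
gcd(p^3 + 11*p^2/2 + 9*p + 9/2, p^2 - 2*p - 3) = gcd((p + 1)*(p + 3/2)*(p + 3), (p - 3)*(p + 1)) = p + 1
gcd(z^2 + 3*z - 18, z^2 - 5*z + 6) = z - 3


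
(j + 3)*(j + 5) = j^2 + 8*j + 15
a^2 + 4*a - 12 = (a - 2)*(a + 6)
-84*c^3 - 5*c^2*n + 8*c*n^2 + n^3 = (-3*c + n)*(4*c + n)*(7*c + n)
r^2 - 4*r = r*(r - 4)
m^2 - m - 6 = (m - 3)*(m + 2)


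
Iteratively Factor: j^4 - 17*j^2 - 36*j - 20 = (j + 2)*(j^3 - 2*j^2 - 13*j - 10) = (j + 1)*(j + 2)*(j^2 - 3*j - 10) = (j - 5)*(j + 1)*(j + 2)*(j + 2)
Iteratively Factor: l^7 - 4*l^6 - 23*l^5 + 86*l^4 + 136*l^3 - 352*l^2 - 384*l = (l - 3)*(l^6 - l^5 - 26*l^4 + 8*l^3 + 160*l^2 + 128*l) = l*(l - 3)*(l^5 - l^4 - 26*l^3 + 8*l^2 + 160*l + 128) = l*(l - 3)*(l + 4)*(l^4 - 5*l^3 - 6*l^2 + 32*l + 32) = l*(l - 3)*(l + 1)*(l + 4)*(l^3 - 6*l^2 + 32) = l*(l - 3)*(l + 1)*(l + 2)*(l + 4)*(l^2 - 8*l + 16) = l*(l - 4)*(l - 3)*(l + 1)*(l + 2)*(l + 4)*(l - 4)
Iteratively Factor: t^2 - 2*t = (t)*(t - 2)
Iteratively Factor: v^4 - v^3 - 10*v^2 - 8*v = (v + 2)*(v^3 - 3*v^2 - 4*v) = (v - 4)*(v + 2)*(v^2 + v) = (v - 4)*(v + 1)*(v + 2)*(v)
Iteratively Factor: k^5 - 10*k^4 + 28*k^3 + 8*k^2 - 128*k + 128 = (k - 2)*(k^4 - 8*k^3 + 12*k^2 + 32*k - 64) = (k - 2)^2*(k^3 - 6*k^2 + 32) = (k - 2)^2*(k + 2)*(k^2 - 8*k + 16) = (k - 4)*(k - 2)^2*(k + 2)*(k - 4)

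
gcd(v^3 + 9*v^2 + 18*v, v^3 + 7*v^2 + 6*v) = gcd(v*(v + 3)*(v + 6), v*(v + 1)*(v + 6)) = v^2 + 6*v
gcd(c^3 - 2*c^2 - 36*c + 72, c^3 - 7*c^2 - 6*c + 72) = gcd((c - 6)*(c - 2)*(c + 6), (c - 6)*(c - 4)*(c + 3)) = c - 6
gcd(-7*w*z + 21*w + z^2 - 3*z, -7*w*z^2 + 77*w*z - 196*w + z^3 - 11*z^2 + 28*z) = -7*w + z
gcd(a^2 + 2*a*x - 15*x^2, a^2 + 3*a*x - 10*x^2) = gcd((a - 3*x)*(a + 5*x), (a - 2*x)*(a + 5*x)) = a + 5*x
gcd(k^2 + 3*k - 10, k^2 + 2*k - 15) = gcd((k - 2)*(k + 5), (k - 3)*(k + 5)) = k + 5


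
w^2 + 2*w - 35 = (w - 5)*(w + 7)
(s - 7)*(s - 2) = s^2 - 9*s + 14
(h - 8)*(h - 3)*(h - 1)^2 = h^4 - 13*h^3 + 47*h^2 - 59*h + 24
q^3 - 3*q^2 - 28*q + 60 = (q - 6)*(q - 2)*(q + 5)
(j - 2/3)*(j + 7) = j^2 + 19*j/3 - 14/3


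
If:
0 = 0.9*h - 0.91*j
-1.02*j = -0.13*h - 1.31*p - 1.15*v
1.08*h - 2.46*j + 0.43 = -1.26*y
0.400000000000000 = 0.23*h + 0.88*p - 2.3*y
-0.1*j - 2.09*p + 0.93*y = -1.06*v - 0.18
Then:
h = 0.20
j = 0.19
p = 0.06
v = 0.08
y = -0.13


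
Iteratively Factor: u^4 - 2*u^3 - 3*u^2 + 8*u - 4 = (u - 1)*(u^3 - u^2 - 4*u + 4) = (u - 1)*(u + 2)*(u^2 - 3*u + 2) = (u - 1)^2*(u + 2)*(u - 2)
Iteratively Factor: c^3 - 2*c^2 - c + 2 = (c - 1)*(c^2 - c - 2) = (c - 1)*(c + 1)*(c - 2)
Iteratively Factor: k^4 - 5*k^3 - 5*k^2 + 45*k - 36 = (k - 3)*(k^3 - 2*k^2 - 11*k + 12) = (k - 3)*(k + 3)*(k^2 - 5*k + 4) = (k - 4)*(k - 3)*(k + 3)*(k - 1)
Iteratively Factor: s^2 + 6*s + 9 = (s + 3)*(s + 3)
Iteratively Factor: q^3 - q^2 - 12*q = (q - 4)*(q^2 + 3*q) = (q - 4)*(q + 3)*(q)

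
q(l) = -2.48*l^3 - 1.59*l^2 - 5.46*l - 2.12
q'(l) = -7.44*l^2 - 3.18*l - 5.46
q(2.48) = -63.27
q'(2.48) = -59.11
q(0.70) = -7.57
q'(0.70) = -11.33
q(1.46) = -21.20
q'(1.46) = -25.96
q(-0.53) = 0.70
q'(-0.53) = -5.86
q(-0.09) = -1.64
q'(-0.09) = -5.23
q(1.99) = -38.83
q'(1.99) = -41.25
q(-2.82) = 56.25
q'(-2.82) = -55.66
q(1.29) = -17.13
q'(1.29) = -21.94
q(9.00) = -1987.97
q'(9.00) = -636.72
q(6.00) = -627.80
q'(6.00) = -292.38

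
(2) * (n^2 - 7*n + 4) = 2*n^2 - 14*n + 8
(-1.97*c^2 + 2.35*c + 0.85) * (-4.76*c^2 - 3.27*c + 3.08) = 9.3772*c^4 - 4.7441*c^3 - 17.7981*c^2 + 4.4585*c + 2.618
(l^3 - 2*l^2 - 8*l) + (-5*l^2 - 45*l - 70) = l^3 - 7*l^2 - 53*l - 70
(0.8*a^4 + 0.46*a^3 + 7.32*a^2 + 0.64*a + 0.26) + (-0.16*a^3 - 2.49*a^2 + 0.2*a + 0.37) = 0.8*a^4 + 0.3*a^3 + 4.83*a^2 + 0.84*a + 0.63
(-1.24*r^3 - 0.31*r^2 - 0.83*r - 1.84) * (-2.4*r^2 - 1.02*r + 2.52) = 2.976*r^5 + 2.0088*r^4 - 0.8166*r^3 + 4.4814*r^2 - 0.2148*r - 4.6368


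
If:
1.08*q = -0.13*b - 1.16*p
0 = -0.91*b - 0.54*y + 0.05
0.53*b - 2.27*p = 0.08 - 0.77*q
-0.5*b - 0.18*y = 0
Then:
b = -0.08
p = -0.04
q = 0.05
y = 0.24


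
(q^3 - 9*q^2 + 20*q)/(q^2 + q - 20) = q*(q - 5)/(q + 5)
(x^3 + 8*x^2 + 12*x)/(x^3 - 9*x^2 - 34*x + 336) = x*(x + 2)/(x^2 - 15*x + 56)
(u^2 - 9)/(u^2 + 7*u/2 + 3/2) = 2*(u - 3)/(2*u + 1)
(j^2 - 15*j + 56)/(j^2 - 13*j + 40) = (j - 7)/(j - 5)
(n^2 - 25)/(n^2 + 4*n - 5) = (n - 5)/(n - 1)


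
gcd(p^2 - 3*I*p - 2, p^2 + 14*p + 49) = 1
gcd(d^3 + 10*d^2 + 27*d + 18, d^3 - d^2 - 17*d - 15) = d^2 + 4*d + 3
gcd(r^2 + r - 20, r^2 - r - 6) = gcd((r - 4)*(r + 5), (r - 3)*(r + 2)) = 1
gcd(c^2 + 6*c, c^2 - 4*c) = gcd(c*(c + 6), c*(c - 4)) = c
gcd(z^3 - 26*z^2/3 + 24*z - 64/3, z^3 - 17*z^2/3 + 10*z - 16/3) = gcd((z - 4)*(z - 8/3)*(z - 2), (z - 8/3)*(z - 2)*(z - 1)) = z^2 - 14*z/3 + 16/3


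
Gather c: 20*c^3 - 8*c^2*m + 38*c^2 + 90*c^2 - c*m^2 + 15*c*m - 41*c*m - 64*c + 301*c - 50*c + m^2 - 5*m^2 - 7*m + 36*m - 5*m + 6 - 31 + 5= 20*c^3 + c^2*(128 - 8*m) + c*(-m^2 - 26*m + 187) - 4*m^2 + 24*m - 20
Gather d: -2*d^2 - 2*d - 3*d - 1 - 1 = -2*d^2 - 5*d - 2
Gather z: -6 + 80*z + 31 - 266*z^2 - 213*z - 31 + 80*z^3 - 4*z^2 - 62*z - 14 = 80*z^3 - 270*z^2 - 195*z - 20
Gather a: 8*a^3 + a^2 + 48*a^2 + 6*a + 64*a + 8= 8*a^3 + 49*a^2 + 70*a + 8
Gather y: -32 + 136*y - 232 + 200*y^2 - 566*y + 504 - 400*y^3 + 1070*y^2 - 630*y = -400*y^3 + 1270*y^2 - 1060*y + 240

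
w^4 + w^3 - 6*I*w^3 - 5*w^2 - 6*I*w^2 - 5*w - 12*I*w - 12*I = (w + 1)*(w - 4*I)*(w - 3*I)*(w + I)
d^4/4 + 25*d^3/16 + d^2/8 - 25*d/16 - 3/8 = (d/4 + 1/4)*(d - 1)*(d + 1/4)*(d + 6)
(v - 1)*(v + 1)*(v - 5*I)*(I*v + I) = I*v^4 + 5*v^3 + I*v^3 + 5*v^2 - I*v^2 - 5*v - I*v - 5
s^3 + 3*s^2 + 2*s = s*(s + 1)*(s + 2)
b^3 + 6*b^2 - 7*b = b*(b - 1)*(b + 7)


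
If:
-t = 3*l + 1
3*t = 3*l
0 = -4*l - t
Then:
No Solution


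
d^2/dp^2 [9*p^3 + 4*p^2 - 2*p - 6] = 54*p + 8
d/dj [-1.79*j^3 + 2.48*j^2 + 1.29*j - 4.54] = -5.37*j^2 + 4.96*j + 1.29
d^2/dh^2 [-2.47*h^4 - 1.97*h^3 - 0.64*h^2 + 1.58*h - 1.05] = -29.64*h^2 - 11.82*h - 1.28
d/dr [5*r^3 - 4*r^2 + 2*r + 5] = 15*r^2 - 8*r + 2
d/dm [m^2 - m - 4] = 2*m - 1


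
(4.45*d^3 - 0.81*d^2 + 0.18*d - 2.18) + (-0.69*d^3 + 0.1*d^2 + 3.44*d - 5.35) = 3.76*d^3 - 0.71*d^2 + 3.62*d - 7.53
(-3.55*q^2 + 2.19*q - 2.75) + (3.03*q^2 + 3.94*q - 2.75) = -0.52*q^2 + 6.13*q - 5.5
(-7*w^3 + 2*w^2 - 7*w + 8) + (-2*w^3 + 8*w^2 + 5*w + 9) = -9*w^3 + 10*w^2 - 2*w + 17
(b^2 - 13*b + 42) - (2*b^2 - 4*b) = -b^2 - 9*b + 42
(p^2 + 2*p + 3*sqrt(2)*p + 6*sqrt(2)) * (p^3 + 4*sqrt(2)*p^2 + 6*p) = p^5 + 2*p^4 + 7*sqrt(2)*p^4 + 14*sqrt(2)*p^3 + 30*p^3 + 18*sqrt(2)*p^2 + 60*p^2 + 36*sqrt(2)*p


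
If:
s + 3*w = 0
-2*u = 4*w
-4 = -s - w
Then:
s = 6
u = 4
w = -2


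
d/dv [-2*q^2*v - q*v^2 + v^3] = -2*q^2 - 2*q*v + 3*v^2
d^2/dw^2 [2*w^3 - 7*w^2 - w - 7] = 12*w - 14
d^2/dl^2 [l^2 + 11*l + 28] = 2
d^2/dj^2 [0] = 0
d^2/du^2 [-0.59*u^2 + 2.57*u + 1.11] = -1.18000000000000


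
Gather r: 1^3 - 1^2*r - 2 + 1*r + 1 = 0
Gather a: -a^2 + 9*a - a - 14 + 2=-a^2 + 8*a - 12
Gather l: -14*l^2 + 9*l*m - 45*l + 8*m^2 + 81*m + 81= -14*l^2 + l*(9*m - 45) + 8*m^2 + 81*m + 81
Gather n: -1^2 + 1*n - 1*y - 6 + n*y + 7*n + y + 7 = n*(y + 8)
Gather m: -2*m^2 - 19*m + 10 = -2*m^2 - 19*m + 10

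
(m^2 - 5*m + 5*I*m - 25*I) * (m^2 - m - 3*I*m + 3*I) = m^4 - 6*m^3 + 2*I*m^3 + 20*m^2 - 12*I*m^2 - 90*m + 10*I*m + 75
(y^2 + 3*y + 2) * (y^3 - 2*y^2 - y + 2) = y^5 + y^4 - 5*y^3 - 5*y^2 + 4*y + 4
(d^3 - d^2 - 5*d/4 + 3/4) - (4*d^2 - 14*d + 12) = d^3 - 5*d^2 + 51*d/4 - 45/4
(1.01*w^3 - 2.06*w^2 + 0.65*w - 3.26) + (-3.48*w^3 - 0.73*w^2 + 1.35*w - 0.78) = -2.47*w^3 - 2.79*w^2 + 2.0*w - 4.04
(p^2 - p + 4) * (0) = 0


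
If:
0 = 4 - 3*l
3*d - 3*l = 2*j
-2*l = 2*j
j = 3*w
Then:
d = 4/9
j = -4/3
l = 4/3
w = -4/9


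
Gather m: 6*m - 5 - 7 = 6*m - 12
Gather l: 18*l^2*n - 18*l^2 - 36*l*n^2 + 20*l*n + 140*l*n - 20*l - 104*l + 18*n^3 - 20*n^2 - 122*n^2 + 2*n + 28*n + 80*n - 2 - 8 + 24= l^2*(18*n - 18) + l*(-36*n^2 + 160*n - 124) + 18*n^3 - 142*n^2 + 110*n + 14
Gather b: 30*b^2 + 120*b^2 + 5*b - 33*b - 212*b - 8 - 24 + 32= 150*b^2 - 240*b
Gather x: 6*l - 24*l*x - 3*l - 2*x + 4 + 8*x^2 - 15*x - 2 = 3*l + 8*x^2 + x*(-24*l - 17) + 2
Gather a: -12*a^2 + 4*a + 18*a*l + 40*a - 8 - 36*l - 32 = -12*a^2 + a*(18*l + 44) - 36*l - 40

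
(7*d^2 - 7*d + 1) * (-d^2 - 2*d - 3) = -7*d^4 - 7*d^3 - 8*d^2 + 19*d - 3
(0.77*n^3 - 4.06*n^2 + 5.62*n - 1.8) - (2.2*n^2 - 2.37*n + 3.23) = 0.77*n^3 - 6.26*n^2 + 7.99*n - 5.03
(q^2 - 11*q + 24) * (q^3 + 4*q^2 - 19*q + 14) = q^5 - 7*q^4 - 39*q^3 + 319*q^2 - 610*q + 336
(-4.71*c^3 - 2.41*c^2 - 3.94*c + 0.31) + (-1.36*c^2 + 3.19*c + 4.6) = -4.71*c^3 - 3.77*c^2 - 0.75*c + 4.91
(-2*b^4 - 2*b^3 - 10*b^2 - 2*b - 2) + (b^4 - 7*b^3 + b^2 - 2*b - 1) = -b^4 - 9*b^3 - 9*b^2 - 4*b - 3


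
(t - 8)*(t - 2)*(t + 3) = t^3 - 7*t^2 - 14*t + 48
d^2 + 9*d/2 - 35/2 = (d - 5/2)*(d + 7)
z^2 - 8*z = z*(z - 8)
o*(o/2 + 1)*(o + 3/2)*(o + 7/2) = o^4/2 + 7*o^3/2 + 61*o^2/8 + 21*o/4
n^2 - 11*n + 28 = (n - 7)*(n - 4)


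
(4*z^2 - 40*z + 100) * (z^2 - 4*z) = 4*z^4 - 56*z^3 + 260*z^2 - 400*z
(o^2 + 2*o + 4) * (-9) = -9*o^2 - 18*o - 36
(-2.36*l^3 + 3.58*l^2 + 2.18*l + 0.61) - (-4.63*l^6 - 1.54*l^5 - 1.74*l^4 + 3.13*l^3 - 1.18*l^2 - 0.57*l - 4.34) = 4.63*l^6 + 1.54*l^5 + 1.74*l^4 - 5.49*l^3 + 4.76*l^2 + 2.75*l + 4.95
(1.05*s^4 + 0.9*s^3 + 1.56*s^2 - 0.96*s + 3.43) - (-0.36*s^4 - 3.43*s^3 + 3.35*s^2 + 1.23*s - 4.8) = 1.41*s^4 + 4.33*s^3 - 1.79*s^2 - 2.19*s + 8.23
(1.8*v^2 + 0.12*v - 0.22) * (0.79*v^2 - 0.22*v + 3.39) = 1.422*v^4 - 0.3012*v^3 + 5.9018*v^2 + 0.4552*v - 0.7458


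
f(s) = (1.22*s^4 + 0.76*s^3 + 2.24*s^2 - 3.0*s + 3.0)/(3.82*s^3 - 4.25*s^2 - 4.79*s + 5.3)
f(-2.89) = -0.89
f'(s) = (-11.46*s^2 + 8.5*s + 4.79)*(1.22*s^4 + 0.76*s^3 + 2.24*s^2 - 3.0*s + 3.0)/(3.82*s^3 - 4.25*s^2 - 4.79*s + 5.3)^2 + (4.88*s^3 + 2.28*s^2 + 4.48*s - 3.0)/(3.82*s^3 - 4.25*s^2 - 4.79*s + 5.3)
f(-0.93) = 2.67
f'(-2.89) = 0.10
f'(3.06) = -0.17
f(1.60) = 6.26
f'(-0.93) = -14.61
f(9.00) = 3.63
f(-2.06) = -0.94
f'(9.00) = 0.29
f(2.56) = 2.57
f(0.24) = 0.61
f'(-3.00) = 0.13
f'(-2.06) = -0.34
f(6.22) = 2.85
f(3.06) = 2.38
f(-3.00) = -0.91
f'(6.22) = 0.26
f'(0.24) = 0.52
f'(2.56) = -0.66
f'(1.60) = -16.04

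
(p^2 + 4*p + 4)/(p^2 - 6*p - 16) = (p + 2)/(p - 8)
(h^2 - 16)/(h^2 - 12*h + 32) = (h + 4)/(h - 8)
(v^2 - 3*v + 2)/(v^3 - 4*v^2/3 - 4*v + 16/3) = 3*(v - 1)/(3*v^2 + 2*v - 8)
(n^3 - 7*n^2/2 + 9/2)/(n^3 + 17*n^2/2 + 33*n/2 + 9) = (2*n^2 - 9*n + 9)/(2*n^2 + 15*n + 18)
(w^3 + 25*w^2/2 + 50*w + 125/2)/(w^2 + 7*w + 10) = (2*w^2 + 15*w + 25)/(2*(w + 2))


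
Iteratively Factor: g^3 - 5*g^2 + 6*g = (g - 2)*(g^2 - 3*g) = g*(g - 2)*(g - 3)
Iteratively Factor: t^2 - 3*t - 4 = (t - 4)*(t + 1)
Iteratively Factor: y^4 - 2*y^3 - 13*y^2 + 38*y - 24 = (y - 2)*(y^3 - 13*y + 12) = (y - 3)*(y - 2)*(y^2 + 3*y - 4) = (y - 3)*(y - 2)*(y - 1)*(y + 4)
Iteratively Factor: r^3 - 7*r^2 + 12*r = (r - 4)*(r^2 - 3*r) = r*(r - 4)*(r - 3)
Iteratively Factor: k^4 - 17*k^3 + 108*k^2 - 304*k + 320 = (k - 5)*(k^3 - 12*k^2 + 48*k - 64) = (k - 5)*(k - 4)*(k^2 - 8*k + 16) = (k - 5)*(k - 4)^2*(k - 4)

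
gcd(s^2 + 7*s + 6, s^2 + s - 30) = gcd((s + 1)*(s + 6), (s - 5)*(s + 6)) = s + 6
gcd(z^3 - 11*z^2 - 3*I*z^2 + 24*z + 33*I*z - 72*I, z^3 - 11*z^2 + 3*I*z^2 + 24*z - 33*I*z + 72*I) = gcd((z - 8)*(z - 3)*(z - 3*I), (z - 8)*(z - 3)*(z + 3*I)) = z^2 - 11*z + 24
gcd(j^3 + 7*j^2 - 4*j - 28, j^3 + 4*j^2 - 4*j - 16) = j^2 - 4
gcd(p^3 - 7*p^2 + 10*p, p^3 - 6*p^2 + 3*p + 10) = p^2 - 7*p + 10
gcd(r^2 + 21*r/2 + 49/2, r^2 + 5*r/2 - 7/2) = r + 7/2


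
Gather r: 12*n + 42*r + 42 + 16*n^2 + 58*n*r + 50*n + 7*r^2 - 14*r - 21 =16*n^2 + 62*n + 7*r^2 + r*(58*n + 28) + 21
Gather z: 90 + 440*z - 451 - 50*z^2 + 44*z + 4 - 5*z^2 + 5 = -55*z^2 + 484*z - 352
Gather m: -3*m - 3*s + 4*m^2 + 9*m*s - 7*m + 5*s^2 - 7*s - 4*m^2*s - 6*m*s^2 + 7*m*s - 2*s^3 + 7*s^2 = m^2*(4 - 4*s) + m*(-6*s^2 + 16*s - 10) - 2*s^3 + 12*s^2 - 10*s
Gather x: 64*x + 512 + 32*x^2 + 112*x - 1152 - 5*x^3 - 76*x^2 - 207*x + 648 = -5*x^3 - 44*x^2 - 31*x + 8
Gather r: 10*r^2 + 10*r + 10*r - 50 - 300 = 10*r^2 + 20*r - 350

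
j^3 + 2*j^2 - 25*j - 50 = (j - 5)*(j + 2)*(j + 5)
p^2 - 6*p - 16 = (p - 8)*(p + 2)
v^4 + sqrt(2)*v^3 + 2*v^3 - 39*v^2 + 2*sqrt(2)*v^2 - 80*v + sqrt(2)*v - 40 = (v - 4*sqrt(2))*(v + 5*sqrt(2))*(sqrt(2)*v/2 + sqrt(2)/2)*(sqrt(2)*v + sqrt(2))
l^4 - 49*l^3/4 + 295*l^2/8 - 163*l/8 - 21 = (l - 8)*(l - 3)*(l - 7/4)*(l + 1/2)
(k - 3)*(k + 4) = k^2 + k - 12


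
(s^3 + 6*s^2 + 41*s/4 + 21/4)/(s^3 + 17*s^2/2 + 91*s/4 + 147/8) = 2*(s + 1)/(2*s + 7)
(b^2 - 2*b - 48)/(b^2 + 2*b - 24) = (b - 8)/(b - 4)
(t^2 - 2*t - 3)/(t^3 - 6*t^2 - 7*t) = (t - 3)/(t*(t - 7))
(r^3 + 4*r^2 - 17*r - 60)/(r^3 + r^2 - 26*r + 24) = (r^2 + 8*r + 15)/(r^2 + 5*r - 6)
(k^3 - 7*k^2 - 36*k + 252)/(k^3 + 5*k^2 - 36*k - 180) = (k - 7)/(k + 5)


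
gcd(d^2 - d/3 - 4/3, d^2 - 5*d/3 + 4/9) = d - 4/3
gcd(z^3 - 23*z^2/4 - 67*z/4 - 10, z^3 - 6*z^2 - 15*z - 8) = z^2 - 7*z - 8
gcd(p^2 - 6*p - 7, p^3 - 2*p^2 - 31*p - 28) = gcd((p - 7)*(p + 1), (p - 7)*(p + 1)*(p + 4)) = p^2 - 6*p - 7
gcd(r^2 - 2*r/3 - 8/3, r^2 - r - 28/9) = r + 4/3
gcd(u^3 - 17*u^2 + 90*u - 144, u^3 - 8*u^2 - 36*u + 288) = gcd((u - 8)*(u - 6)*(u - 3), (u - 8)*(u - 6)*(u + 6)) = u^2 - 14*u + 48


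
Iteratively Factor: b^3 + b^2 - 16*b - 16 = (b + 4)*(b^2 - 3*b - 4) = (b + 1)*(b + 4)*(b - 4)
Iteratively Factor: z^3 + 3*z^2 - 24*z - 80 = (z + 4)*(z^2 - z - 20) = (z - 5)*(z + 4)*(z + 4)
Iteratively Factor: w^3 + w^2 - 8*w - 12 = (w + 2)*(w^2 - w - 6) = (w - 3)*(w + 2)*(w + 2)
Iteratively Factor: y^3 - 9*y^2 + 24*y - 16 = (y - 1)*(y^2 - 8*y + 16) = (y - 4)*(y - 1)*(y - 4)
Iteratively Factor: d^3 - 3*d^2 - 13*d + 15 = (d + 3)*(d^2 - 6*d + 5) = (d - 5)*(d + 3)*(d - 1)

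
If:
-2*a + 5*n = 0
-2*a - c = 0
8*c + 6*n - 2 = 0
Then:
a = -5/34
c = 5/17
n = -1/17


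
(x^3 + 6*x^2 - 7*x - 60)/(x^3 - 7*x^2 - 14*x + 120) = (x^2 + 2*x - 15)/(x^2 - 11*x + 30)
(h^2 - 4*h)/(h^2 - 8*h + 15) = h*(h - 4)/(h^2 - 8*h + 15)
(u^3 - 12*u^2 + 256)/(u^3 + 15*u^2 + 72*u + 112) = (u^2 - 16*u + 64)/(u^2 + 11*u + 28)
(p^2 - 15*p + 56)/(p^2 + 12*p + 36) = (p^2 - 15*p + 56)/(p^2 + 12*p + 36)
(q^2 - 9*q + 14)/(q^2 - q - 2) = (q - 7)/(q + 1)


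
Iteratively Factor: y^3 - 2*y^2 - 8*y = (y + 2)*(y^2 - 4*y) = (y - 4)*(y + 2)*(y)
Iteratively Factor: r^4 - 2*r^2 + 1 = (r + 1)*(r^3 - r^2 - r + 1) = (r - 1)*(r + 1)*(r^2 - 1) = (r - 1)^2*(r + 1)*(r + 1)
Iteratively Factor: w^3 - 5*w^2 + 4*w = (w - 4)*(w^2 - w) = w*(w - 4)*(w - 1)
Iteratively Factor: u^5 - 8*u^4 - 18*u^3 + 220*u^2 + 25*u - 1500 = (u + 4)*(u^4 - 12*u^3 + 30*u^2 + 100*u - 375) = (u - 5)*(u + 4)*(u^3 - 7*u^2 - 5*u + 75) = (u - 5)*(u + 3)*(u + 4)*(u^2 - 10*u + 25) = (u - 5)^2*(u + 3)*(u + 4)*(u - 5)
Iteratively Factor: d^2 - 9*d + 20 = (d - 4)*(d - 5)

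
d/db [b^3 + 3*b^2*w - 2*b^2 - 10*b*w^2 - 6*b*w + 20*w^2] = 3*b^2 + 6*b*w - 4*b - 10*w^2 - 6*w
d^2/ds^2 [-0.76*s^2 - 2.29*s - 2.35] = -1.52000000000000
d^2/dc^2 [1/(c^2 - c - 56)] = 2*(c^2 - c - (2*c - 1)^2 - 56)/(-c^2 + c + 56)^3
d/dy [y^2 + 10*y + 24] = 2*y + 10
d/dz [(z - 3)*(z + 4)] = 2*z + 1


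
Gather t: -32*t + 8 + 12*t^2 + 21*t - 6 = 12*t^2 - 11*t + 2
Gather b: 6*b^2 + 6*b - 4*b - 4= 6*b^2 + 2*b - 4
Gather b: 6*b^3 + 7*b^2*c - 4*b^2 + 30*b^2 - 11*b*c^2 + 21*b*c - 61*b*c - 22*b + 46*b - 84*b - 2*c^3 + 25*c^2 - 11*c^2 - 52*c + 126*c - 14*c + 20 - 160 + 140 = 6*b^3 + b^2*(7*c + 26) + b*(-11*c^2 - 40*c - 60) - 2*c^3 + 14*c^2 + 60*c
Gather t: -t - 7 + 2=-t - 5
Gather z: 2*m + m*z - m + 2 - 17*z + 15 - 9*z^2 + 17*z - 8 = m*z + m - 9*z^2 + 9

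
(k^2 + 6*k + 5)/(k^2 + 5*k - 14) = (k^2 + 6*k + 5)/(k^2 + 5*k - 14)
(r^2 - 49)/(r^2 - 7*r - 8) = (49 - r^2)/(-r^2 + 7*r + 8)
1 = 1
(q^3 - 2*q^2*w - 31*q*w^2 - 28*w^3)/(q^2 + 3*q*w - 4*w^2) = (q^2 - 6*q*w - 7*w^2)/(q - w)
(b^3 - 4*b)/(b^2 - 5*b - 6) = b*(4 - b^2)/(-b^2 + 5*b + 6)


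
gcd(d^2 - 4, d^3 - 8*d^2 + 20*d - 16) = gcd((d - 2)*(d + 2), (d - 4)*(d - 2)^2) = d - 2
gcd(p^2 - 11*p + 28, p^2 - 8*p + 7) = p - 7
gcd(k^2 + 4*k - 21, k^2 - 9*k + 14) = 1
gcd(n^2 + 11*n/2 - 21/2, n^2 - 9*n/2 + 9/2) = n - 3/2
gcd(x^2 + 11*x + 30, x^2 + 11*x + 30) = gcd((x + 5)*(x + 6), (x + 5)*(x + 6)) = x^2 + 11*x + 30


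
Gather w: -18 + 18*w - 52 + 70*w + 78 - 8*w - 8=80*w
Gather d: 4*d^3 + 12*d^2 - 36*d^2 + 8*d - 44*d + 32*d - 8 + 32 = 4*d^3 - 24*d^2 - 4*d + 24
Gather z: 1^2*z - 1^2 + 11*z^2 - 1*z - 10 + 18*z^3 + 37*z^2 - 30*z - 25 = 18*z^3 + 48*z^2 - 30*z - 36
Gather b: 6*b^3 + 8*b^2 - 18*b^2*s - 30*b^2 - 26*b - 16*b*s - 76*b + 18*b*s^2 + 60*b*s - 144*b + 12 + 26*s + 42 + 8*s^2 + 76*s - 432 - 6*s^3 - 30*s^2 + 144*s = 6*b^3 + b^2*(-18*s - 22) + b*(18*s^2 + 44*s - 246) - 6*s^3 - 22*s^2 + 246*s - 378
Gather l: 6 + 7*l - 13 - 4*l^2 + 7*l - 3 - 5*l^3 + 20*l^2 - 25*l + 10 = -5*l^3 + 16*l^2 - 11*l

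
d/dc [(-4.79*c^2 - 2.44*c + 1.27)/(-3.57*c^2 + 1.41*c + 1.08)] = (-15.4647*c^2 - 1.2786*c - 4.4259)/(12.7449*c^4 - 10.0674*c^3 - 5.7231*c^2 + 3.0456*c + 1.1664)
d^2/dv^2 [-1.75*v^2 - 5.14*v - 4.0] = -3.50000000000000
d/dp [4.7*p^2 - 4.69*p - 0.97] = 9.4*p - 4.69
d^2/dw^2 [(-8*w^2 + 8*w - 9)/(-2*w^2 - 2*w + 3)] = 4*(-32*w^3 + 126*w^2 - 18*w + 57)/(8*w^6 + 24*w^5 - 12*w^4 - 64*w^3 + 18*w^2 + 54*w - 27)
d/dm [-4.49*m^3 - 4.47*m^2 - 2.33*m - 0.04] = -13.47*m^2 - 8.94*m - 2.33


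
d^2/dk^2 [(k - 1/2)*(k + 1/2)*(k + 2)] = 6*k + 4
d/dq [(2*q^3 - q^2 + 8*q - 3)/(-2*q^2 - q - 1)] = (-4*q^4 - 4*q^3 + 11*q^2 - 10*q - 11)/(4*q^4 + 4*q^3 + 5*q^2 + 2*q + 1)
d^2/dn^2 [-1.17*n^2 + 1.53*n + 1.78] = -2.34000000000000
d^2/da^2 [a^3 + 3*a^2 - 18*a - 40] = 6*a + 6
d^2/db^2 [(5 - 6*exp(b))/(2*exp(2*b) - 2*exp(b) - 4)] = (-6*exp(4*b) + 14*exp(3*b) - 87*exp(2*b) + 57*exp(b) - 34)*exp(b)/(2*(exp(6*b) - 3*exp(5*b) - 3*exp(4*b) + 11*exp(3*b) + 6*exp(2*b) - 12*exp(b) - 8))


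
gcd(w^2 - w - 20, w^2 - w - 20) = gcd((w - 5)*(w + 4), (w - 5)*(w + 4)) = w^2 - w - 20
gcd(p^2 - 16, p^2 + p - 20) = p - 4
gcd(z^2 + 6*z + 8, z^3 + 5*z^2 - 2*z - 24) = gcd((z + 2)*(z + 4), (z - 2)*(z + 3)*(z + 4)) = z + 4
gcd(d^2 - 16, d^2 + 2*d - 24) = d - 4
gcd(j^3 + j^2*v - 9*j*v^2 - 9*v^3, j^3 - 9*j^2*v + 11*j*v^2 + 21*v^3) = -j^2 + 2*j*v + 3*v^2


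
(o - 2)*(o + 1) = o^2 - o - 2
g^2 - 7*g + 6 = (g - 6)*(g - 1)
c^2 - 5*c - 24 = (c - 8)*(c + 3)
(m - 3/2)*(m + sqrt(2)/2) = m^2 - 3*m/2 + sqrt(2)*m/2 - 3*sqrt(2)/4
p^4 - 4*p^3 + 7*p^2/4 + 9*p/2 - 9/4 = (p - 3)*(p - 3/2)*(p - 1/2)*(p + 1)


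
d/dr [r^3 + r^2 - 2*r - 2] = 3*r^2 + 2*r - 2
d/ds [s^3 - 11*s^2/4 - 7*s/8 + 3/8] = 3*s^2 - 11*s/2 - 7/8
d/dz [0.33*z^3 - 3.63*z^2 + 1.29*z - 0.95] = 0.99*z^2 - 7.26*z + 1.29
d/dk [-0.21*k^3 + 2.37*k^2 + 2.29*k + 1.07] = -0.63*k^2 + 4.74*k + 2.29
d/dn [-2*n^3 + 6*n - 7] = 6 - 6*n^2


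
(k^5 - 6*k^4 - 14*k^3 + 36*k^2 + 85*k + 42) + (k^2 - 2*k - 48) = k^5 - 6*k^4 - 14*k^3 + 37*k^2 + 83*k - 6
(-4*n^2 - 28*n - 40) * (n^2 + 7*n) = -4*n^4 - 56*n^3 - 236*n^2 - 280*n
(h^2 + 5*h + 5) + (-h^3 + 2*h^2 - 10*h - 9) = -h^3 + 3*h^2 - 5*h - 4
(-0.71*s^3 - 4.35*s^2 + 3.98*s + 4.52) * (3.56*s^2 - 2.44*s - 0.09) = -2.5276*s^5 - 13.7536*s^4 + 24.8467*s^3 + 6.7715*s^2 - 11.387*s - 0.4068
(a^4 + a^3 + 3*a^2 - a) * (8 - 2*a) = -2*a^5 + 6*a^4 + 2*a^3 + 26*a^2 - 8*a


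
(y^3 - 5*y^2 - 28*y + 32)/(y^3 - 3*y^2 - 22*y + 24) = (y - 8)/(y - 6)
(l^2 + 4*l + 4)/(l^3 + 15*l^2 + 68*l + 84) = (l + 2)/(l^2 + 13*l + 42)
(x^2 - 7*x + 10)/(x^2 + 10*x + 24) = (x^2 - 7*x + 10)/(x^2 + 10*x + 24)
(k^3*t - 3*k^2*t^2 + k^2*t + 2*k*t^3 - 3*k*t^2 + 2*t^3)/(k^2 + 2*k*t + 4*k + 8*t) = t*(k^3 - 3*k^2*t + k^2 + 2*k*t^2 - 3*k*t + 2*t^2)/(k^2 + 2*k*t + 4*k + 8*t)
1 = 1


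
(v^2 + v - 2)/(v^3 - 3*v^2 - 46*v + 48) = (v + 2)/(v^2 - 2*v - 48)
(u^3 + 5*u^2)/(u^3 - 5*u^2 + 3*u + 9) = u^2*(u + 5)/(u^3 - 5*u^2 + 3*u + 9)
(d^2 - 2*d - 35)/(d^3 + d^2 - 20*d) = (d - 7)/(d*(d - 4))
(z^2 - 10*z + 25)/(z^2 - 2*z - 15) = (z - 5)/(z + 3)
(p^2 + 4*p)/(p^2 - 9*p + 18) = p*(p + 4)/(p^2 - 9*p + 18)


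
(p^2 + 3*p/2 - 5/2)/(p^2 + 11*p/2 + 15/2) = (p - 1)/(p + 3)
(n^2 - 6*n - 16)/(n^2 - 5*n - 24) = (n + 2)/(n + 3)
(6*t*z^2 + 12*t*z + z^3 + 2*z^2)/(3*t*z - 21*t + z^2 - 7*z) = z*(6*t*z + 12*t + z^2 + 2*z)/(3*t*z - 21*t + z^2 - 7*z)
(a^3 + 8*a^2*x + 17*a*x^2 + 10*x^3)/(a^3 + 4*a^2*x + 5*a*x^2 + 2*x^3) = (a + 5*x)/(a + x)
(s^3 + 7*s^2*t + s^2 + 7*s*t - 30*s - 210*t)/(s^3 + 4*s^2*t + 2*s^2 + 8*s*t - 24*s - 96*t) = (s^2 + 7*s*t - 5*s - 35*t)/(s^2 + 4*s*t - 4*s - 16*t)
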